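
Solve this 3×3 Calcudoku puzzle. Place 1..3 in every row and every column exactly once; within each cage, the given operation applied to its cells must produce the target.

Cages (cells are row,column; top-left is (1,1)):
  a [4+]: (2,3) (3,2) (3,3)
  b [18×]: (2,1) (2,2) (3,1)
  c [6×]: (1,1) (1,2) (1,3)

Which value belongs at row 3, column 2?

Cage b needs product 18, which forces (2,1) = 2.
Cage b needs product 18, so (2,2) = 3.
Cage a needs sum 4, so (2,3) = 1.
Cage b has product 18, which forces (3,1) = 3.
The 3 cells of cage a must have sum 4; hence (3,2) = 1.
Cage a has sum 4, leaving (3,3) = 2.
3 is placed in column 1, so (1,1) = 1.
Column 2 already has 1, which forces (1,2) = 2.
Column 3 now contains 2; hence (1,3) = 3.
The full grid is 1 2 3 / 2 3 1 / 3 1 2.

1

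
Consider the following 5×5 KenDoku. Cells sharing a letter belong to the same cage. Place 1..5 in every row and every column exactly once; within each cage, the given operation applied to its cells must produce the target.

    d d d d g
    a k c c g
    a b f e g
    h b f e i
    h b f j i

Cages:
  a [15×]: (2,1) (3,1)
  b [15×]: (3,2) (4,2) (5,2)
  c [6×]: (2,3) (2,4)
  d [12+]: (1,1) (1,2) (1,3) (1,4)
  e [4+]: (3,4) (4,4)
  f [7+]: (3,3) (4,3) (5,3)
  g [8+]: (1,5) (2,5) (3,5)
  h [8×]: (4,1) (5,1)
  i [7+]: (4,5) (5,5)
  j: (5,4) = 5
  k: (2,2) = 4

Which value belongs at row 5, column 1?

4

Cage k is given, so (2,2) = 4.
Cage j is given; hence (5,4) = 5.
Row 1 needs a 3, and only (1,5) is open for it.
Cage g needs sum 8, which forces (2,5) = 1.
The 3 cells of cage g must have sum 8, which forces (3,5) = 4.
Cage i needs two cells with sum 7, which forces (4,5) = 5.
The two cells of cage i must have sum 7, which forces (5,5) = 2.
Cage b has product 15, which forces (3,2) = 5.
Cage h needs two cells with product 8; hence (4,1) = 2.
Row 5 already has 2, which forces (5,1) = 4.
4 is placed in row 5, so (5,3) = 1.
The two cells of cage a must have product 15; hence (2,1) = 5.
Row 3 already has 5, so (3,1) = 3.
Column 3 already has 1, leaving (3,3) = 2.
3 is placed in row 3, so (3,4) = 1.
The 3 cells of cage b must have product 15, so (4,2) = 1.
Column 3 already has 1; hence (4,3) = 4.
Column 4 already has 1; hence (4,4) = 3.
Row 5 now contains 1, so (5,2) = 3.
Column 1 now contains 5, leaving (1,1) = 1.
1 is placed in column 2, so (1,2) = 2.
4 is placed in column 3, so (1,3) = 5.
The 4 cells of cage d must have sum 12, so (1,4) = 4.
2 is placed in column 3, leaving (2,3) = 3.
3 is placed in column 4; hence (2,4) = 2.
The full grid is 1 2 5 4 3 / 5 4 3 2 1 / 3 5 2 1 4 / 2 1 4 3 5 / 4 3 1 5 2.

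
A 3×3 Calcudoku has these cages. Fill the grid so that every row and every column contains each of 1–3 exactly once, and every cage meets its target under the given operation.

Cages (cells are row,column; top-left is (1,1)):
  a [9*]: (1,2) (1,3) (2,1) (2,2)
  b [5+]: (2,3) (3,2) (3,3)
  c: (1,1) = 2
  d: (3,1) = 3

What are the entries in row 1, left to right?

2 1 3

Cage c is a single given cell; hence (1,1) = 2.
D is a freebie; hence (3,1) = 3.
3 is placed in row 3, so (3,3) = 1.
Cage a needs product 9; hence (1,2) = 1.
Column 3 already has 1, so (1,3) = 3.
3 is placed in column 1, which forces (2,1) = 1.
The 4 cells of cage a must have product 9, leaving (2,2) = 3.
Column 3 already has 1, which forces (2,3) = 2.
1 is placed in row 3, so (3,2) = 2.
The full grid is 2 1 3 / 1 3 2 / 3 2 1.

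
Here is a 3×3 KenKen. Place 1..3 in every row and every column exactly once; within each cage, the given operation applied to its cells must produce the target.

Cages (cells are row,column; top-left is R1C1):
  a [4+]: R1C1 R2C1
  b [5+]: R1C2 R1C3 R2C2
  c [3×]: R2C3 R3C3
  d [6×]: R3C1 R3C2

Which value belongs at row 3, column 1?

In row 1, 2 can only go at R1C3, so R1C3 = 2.
Cage b has sum 5; hence R1C2 = 1.
The 3 cells of cage b must have sum 5; hence R2C2 = 2.
Column 2 now contains 2, which forces R3C2 = 3.
Row 3 already has 3, which forces R3C3 = 1.
Row 1 now contains 1; hence R1C1 = 3.
Cage a needs two cells with sum 4, which forces R2C1 = 1.
Column 3 already has 1, so R2C3 = 3.
Row 3 already has 3, so R3C1 = 2.
Filled in: 3 1 2 / 1 2 3 / 2 3 1.

2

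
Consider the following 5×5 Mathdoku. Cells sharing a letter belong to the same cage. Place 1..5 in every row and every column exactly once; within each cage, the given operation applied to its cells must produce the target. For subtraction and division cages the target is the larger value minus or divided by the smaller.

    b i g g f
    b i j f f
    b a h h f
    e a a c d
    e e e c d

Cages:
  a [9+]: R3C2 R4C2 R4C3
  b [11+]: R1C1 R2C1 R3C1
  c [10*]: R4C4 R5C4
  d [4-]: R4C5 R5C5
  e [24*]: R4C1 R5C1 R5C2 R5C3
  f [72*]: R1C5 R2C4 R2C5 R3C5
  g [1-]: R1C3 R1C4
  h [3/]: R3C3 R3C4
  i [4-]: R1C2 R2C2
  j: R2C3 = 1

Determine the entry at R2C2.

5

Cage j is given, so R2C3 = 1.
Cage f needs product 72; hence R2C4 = 3.
Column 3 already has 1, so R3C3 = 3.
Column 4 now contains 3, which forces R3C4 = 1.
Cage i's pair has difference 4, leaving R1C2 = 1.
Cage f needs product 72, so R1C5 = 3.
Row 2 already has 1, which forces R2C2 = 5.
Column 2 now contains 5, leaving R4C2 = 3.
The 4 cells of cage e must have product 24, which forces R4C1 = 1.
Row 4 now contains 1, leaving R4C5 = 5.
Cage e has product 24, which forces R5C1 = 3.
Column 5 already has 5, which forces R5C5 = 1.
Row 4 already has 5; hence R4C4 = 2.
The two cells of cage c must have product 10, leaving R5C4 = 5.
The two cells of cage g must have difference 1, so R1C3 = 5.
Column 4 already has 5, leaving R1C4 = 4.
Cage a has sum 9, leaving R3C2 = 2.
Row 3 already has 2; hence R3C5 = 4.
Row 4 now contains 2, so R4C3 = 4.
Column 2 already has 2, so R5C2 = 4.
Column 3 now contains 4, leaving R5C3 = 2.
Row 1 now contains 4, leaving R1C1 = 2.
Cage b needs sum 11, leaving R2C1 = 4.
4 is placed in column 5; hence R2C5 = 2.
Row 3 already has 4, so R3C1 = 5.
Filled in: 2 1 5 4 3 / 4 5 1 3 2 / 5 2 3 1 4 / 1 3 4 2 5 / 3 4 2 5 1.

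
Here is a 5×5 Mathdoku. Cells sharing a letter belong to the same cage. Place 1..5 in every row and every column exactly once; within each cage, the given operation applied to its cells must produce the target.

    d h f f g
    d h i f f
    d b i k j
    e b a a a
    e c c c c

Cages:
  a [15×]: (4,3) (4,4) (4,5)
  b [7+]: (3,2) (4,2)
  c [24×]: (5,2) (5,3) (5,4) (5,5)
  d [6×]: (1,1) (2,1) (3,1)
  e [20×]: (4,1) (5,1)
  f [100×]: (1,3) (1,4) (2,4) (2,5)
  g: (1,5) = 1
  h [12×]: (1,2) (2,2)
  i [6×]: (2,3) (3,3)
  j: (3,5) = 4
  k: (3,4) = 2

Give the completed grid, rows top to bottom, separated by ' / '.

2 3 5 4 1 / 3 4 2 1 5 / 1 5 3 2 4 / 4 2 1 5 3 / 5 1 4 3 2

Cage g is a single given cell, leaving (1,5) = 1.
Cage k is a single given cell; hence (3,4) = 2.
J is a freebie, so (3,5) = 4.
The two cells of cage i must have product 6, leaving (2,3) = 2.
Cage f has product 100, so (2,4) = 1.
Cage f has product 100, leaving (2,5) = 5.
Row 3 already has 2, which forces (3,3) = 3.
Column 5 now contains 5, leaving (4,5) = 3.
Column 5 now contains 3, so (5,5) = 2.
Cage d needs product 6, which forces (1,1) = 2.
Row 2 already has 1, so (2,1) = 3.
3 is placed in row 2, which forces (2,2) = 4.
Row 3 now contains 3, leaving (3,1) = 1.
Row 3 now contains 3, which forces (3,2) = 5.
Cage b needs two cells with sum 7, leaving (4,2) = 2.
The 3 cells of cage a must have product 15, leaving (4,3) = 1.
Row 4 already has 3, so (4,4) = 5.
Column 3 already has 1, which forces (5,3) = 4.
4 is placed in row 5, leaving (5,4) = 3.
Column 2 already has 4, so (1,2) = 3.
Column 3 now contains 4, leaving (1,3) = 5.
Column 4 already has 5, so (1,4) = 4.
5 is placed in row 4, which forces (4,1) = 4.
4 is placed in row 5, which forces (5,1) = 5.
Row 5 now contains 3, which forces (5,2) = 1.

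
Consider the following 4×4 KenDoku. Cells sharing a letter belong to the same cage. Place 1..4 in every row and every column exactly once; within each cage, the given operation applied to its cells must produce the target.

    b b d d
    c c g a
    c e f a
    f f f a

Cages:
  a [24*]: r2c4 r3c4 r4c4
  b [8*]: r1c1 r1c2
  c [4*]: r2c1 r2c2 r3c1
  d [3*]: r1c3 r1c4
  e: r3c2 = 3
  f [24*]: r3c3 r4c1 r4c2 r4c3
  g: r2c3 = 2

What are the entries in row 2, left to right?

G is a freebie, so r2c3 = 2.
Cage e is given, leaving r3c2 = 3.
Cage c needs product 4; hence r2c1 = 4.
Row 2 now contains 2, which forces r2c2 = 1.
Row 2 already has 4; hence r2c4 = 3.
Cage c has product 4, which forces r3c1 = 1.
Row 3 now contains 1, which forces r3c3 = 4.
Row 3 already has 4; hence r3c4 = 2.
2 is placed in column 4; hence r4c4 = 4.
4 is placed in column 1; hence r1c1 = 2.
The two cells of cage b must have product 8; hence r1c2 = 4.
Cage d needs two cells with product 3, so r1c3 = 3.
3 is placed in column 4, so r1c4 = 1.
Cage f has product 24, which forces r4c1 = 3.
4 is placed in row 4, which forces r4c2 = 2.
The 4 cells of cage f must have product 24; hence r4c3 = 1.
Completed grid: 2 4 3 1 / 4 1 2 3 / 1 3 4 2 / 3 2 1 4.

4 1 2 3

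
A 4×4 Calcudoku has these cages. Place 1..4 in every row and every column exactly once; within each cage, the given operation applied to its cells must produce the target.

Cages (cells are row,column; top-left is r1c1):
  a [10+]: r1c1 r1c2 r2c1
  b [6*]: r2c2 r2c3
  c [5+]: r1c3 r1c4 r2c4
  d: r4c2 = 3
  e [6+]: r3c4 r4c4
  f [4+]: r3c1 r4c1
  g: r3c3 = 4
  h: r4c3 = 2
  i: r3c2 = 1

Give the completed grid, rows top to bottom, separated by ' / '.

I is a freebie; hence r3c2 = 1.
Cage g is given; hence r3c3 = 4.
Row 3 now contains 4; hence r3c4 = 2.
Cage d is a single given cell, which forces r4c2 = 3.
Cage h is a single given cell, which forces r4c3 = 2.
2 is placed in column 4, leaving r4c4 = 4.
Cage a needs sum 10, which forces r1c1 = 2.
Column 2 already has 3, which forces r1c2 = 4.
Column 3 now contains 2; hence r1c3 = 1.
Cage c has sum 5, leaving r1c4 = 3.
Cage a needs sum 10; hence r2c1 = 4.
Column 2 already has 3, leaving r2c2 = 2.
Column 3 now contains 2; hence r2c3 = 3.
2 is placed in column 4, leaving r2c4 = 1.
Row 3 already has 1, leaving r3c1 = 3.
3 is placed in row 4, which forces r4c1 = 1.

2 4 1 3 / 4 2 3 1 / 3 1 4 2 / 1 3 2 4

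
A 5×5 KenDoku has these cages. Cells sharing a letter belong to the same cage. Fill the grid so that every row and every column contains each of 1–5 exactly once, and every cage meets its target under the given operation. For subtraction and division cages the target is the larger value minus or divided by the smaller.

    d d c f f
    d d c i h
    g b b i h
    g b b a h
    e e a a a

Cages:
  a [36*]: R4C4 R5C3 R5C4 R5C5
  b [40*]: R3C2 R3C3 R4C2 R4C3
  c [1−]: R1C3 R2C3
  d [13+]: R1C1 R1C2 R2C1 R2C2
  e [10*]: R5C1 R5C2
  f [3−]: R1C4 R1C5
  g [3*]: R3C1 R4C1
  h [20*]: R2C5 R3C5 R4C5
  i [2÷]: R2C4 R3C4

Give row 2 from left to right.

The 4 cells of cage a must have product 36; hence R4C4 = 3.
Cage g's pair has product 3, which forces R3C1 = 3.
3 is placed in row 4; hence R4C1 = 1.
Column 4 needs a 5, and only R1C4 is open for it.
Cage f needs two cells with difference 3, which forces R1C5 = 2.
2 is placed in row 1, so R1C1 = 4.
In row 2, 3 can only go at R2C2, so R2C2 = 3.
Column 2 already has 3; hence R1C2 = 1.
Row 1 already has 1, which forces R1C3 = 3.
Cage d has sum 13, so R2C1 = 5.
Column 1 already has 5, leaving R5C1 = 2.
Row 5 now contains 2, leaving R5C2 = 5.
Cage b needs product 40; hence R3C3 = 1.
Cage b needs product 40, which forces R4C3 = 5.
5 is placed in row 4; hence R4C5 = 4.
Column 3 already has 1; hence R5C3 = 4.
4 is placed in row 5; hence R5C4 = 1.
Cage a needs product 36; hence R5C5 = 3.
Column 3 already has 4, which forces R2C3 = 2.
Row 2 already has 2, which forces R2C4 = 4.
Column 5 already has 4; hence R2C5 = 1.
Cage b has product 40; hence R3C2 = 4.
Column 4 now contains 4, leaving R3C4 = 2.
Column 5 already has 4, which forces R3C5 = 5.
Row 4 already has 4, leaving R4C2 = 2.
Filled in: 4 1 3 5 2 / 5 3 2 4 1 / 3 4 1 2 5 / 1 2 5 3 4 / 2 5 4 1 3.

5 3 2 4 1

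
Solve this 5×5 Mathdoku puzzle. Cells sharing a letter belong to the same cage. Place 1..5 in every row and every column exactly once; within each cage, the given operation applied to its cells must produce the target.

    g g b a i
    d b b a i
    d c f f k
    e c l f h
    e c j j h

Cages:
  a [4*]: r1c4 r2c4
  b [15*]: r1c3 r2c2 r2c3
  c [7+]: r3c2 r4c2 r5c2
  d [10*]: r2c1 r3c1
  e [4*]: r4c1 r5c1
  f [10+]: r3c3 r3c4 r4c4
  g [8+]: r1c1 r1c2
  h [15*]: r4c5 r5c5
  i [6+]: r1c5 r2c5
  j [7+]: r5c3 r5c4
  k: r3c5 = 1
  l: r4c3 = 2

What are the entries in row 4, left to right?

Cage k is a single given cell, leaving r3c5 = 1.
Cage l is given, which forces r4c3 = 2.
The only place for 2 in row 1 is r1c5.
2 is placed in column 5; hence r2c5 = 4.
Cage a's pair has product 4, so r1c4 = 4.
Row 2 already has 4, which forces r2c4 = 1.
Cage b needs product 15, so r1c3 = 1.
Cage f needs sum 10, which forces r3c4 = 2.
2 is placed in column 4, so r5c4 = 3.
Row 5 already has 3, leaving r5c5 = 5.
Cage d's pair has product 10, so r2c1 = 2.
Row 3 now contains 2, which forces r3c1 = 5.
Row 3 now contains 2; hence r3c2 = 4.
Cage f needs sum 10, which forces r3c3 = 3.
Cage c needs sum 7; hence r4c2 = 1.
Column 4 already has 3, which forces r4c4 = 5.
Column 5 now contains 5, which forces r4c5 = 3.
Cage c has sum 7; hence r5c2 = 2.
5 is placed in row 5, leaving r5c3 = 4.
5 is placed in column 1, leaving r1c1 = 3.
The two cells of cage g must have sum 8, which forces r1c2 = 5.
The 3 cells of cage b must have product 15, leaving r2c2 = 3.
Column 3 now contains 3, which forces r2c3 = 5.
Row 4 already has 1, leaving r4c1 = 4.
Row 5 already has 4, which forces r5c1 = 1.
The full grid is 3 5 1 4 2 / 2 3 5 1 4 / 5 4 3 2 1 / 4 1 2 5 3 / 1 2 4 3 5.

4 1 2 5 3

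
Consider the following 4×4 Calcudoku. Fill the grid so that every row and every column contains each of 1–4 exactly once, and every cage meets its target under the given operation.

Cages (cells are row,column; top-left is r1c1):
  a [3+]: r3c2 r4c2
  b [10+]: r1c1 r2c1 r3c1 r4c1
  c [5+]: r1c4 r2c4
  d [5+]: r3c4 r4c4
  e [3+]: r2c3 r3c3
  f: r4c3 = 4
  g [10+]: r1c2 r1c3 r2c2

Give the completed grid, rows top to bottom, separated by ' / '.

F is a freebie; hence r4c3 = 4.
The 3 cells of cage g must have sum 10; hence r1c2 = 4.
4 is placed in column 3, leaving r1c3 = 3.
Cage g needs sum 10, so r2c2 = 3.
The two cells of cage c must have sum 5, which forces r1c4 = 1.
Cage c needs two cells with sum 5, leaving r2c4 = 4.
Row 1 already has 1, which forces r1c1 = 2.
Cage b has sum 10; hence r2c1 = 1.
Row 2 already has 1, leaving r2c3 = 2.
Cage b needs sum 10; hence r3c1 = 4.
Column 3 now contains 2, which forces r3c3 = 1.
Cage b needs sum 10; hence r4c1 = 3.
Row 4 now contains 3; hence r4c4 = 2.
1 is placed in row 3, leaving r3c2 = 2.
Column 4 already has 2, so r3c4 = 3.
Row 4 already has 2, so r4c2 = 1.

2 4 3 1 / 1 3 2 4 / 4 2 1 3 / 3 1 4 2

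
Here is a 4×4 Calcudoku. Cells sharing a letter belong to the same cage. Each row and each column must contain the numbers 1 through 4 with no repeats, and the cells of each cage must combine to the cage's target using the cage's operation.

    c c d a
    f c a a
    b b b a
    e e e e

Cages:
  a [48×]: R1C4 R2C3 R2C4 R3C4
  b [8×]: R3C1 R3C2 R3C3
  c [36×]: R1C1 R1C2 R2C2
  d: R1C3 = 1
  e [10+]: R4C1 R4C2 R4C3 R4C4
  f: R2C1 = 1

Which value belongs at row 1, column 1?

Cage c needs product 36; hence R1C1 = 3.
Cage c needs product 36, leaving R1C2 = 4.
D is a freebie, which forces R1C3 = 1.
Row 1 already has 1, so R1C4 = 2.
F is a freebie, which forces R2C1 = 1.
Cage c has product 36; hence R2C2 = 3.
3 is placed in row 2, leaving R2C4 = 4.
4 is placed in row 2, leaving R2C3 = 2.
Cage b needs product 8; hence R3C2 = 1.
Column 3 now contains 2, leaving R3C3 = 4.
Cage a has product 48, leaving R3C4 = 3.
Column 2 already has 1; hence R4C2 = 2.
Column 3 now contains 4, which forces R4C3 = 3.
Column 4 now contains 3; hence R4C4 = 1.
Row 3 already has 4; hence R3C1 = 2.
Row 4 already has 2, which forces R4C1 = 4.
Filled in: 3 4 1 2 / 1 3 2 4 / 2 1 4 3 / 4 2 3 1.

3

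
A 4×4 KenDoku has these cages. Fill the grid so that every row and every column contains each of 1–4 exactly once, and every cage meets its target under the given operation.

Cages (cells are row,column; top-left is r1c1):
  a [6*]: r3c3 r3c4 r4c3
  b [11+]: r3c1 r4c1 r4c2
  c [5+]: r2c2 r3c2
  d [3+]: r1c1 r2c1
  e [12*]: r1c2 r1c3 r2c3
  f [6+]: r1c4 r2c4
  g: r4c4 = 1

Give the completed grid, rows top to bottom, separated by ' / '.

Cage b needs sum 11, so r3c1 = 4.
Cage b needs sum 11, so r4c1 = 3.
Cage b needs sum 11, so r4c2 = 4.
Cage g is given, which forces r4c4 = 1.
Cage a has product 6; hence r3c3 = 1.
Cage a has product 6, so r3c4 = 3.
Row 4 now contains 1; hence r4c3 = 2.
Cage e has product 12, so r1c2 = 1.
Cage c needs two cells with sum 5; hence r2c2 = 3.
Row 2 now contains 3; hence r2c3 = 4.
4 is placed in row 2, so r2c4 = 2.
Row 3 already has 3, which forces r3c2 = 2.
Row 1 already has 1, leaving r1c1 = 2.
Column 3 now contains 4, so r1c3 = 3.
Column 4 already has 2, so r1c4 = 4.
Row 2 now contains 2, so r2c1 = 1.

2 1 3 4 / 1 3 4 2 / 4 2 1 3 / 3 4 2 1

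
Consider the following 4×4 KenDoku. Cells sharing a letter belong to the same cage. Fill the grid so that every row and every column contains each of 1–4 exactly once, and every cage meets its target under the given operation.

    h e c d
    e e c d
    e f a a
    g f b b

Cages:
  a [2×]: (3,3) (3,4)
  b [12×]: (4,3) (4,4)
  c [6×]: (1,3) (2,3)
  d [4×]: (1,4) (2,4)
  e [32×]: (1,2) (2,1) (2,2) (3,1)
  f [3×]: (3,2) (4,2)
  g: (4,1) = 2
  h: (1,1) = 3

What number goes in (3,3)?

Cage h is a single given cell; hence (1,1) = 3.
Row 1 now contains 3, leaving (1,3) = 2.
Column 3 now contains 2; hence (2,3) = 3.
Column 3 now contains 2, so (3,3) = 1.
Row 3 now contains 1; hence (3,4) = 2.
Cage g is a single given cell, which forces (4,1) = 2.
Column 3 already has 3, so (4,3) = 4.
4 is placed in row 4, so (4,4) = 3.
Cage e needs product 32, so (1,2) = 4.
4 is placed in row 1; hence (1,4) = 1.
The 4 cells of cage e must have product 32, which forces (2,1) = 1.
Cage e has product 32, which forces (2,2) = 2.
Column 4 now contains 1, leaving (2,4) = 4.
2 is placed in row 3, so (3,1) = 4.
Row 3 now contains 1, so (3,2) = 3.
Row 4 now contains 3, so (4,2) = 1.
Completed grid: 3 4 2 1 / 1 2 3 4 / 4 3 1 2 / 2 1 4 3.

1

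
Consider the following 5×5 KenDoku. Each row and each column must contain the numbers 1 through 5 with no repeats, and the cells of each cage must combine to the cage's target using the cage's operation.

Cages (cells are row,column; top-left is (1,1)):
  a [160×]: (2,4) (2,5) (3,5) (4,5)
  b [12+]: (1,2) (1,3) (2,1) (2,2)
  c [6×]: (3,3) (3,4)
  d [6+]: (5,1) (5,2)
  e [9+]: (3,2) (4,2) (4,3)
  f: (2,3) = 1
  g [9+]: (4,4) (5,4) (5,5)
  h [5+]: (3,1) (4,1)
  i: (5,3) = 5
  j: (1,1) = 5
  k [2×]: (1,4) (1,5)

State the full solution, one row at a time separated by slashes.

5 3 4 2 1 / 3 2 1 4 5 / 1 5 2 3 4 / 4 1 3 5 2 / 2 4 5 1 3

Cage j is given; hence (1,1) = 5.
Cage f is given, which forces (2,3) = 1.
Cage a needs product 160, which forces (2,4) = 4.
Cage i is given, so (5,3) = 5.
The only place for 5 in column 4 is (4,4).
Row 3 needs a 1, and only (3,1) is open for it.
The two cells of cage h must have sum 5, which forces (4,1) = 4.
Row 4 already has 4, leaving (4,5) = 2.
4 is placed in column 1; hence (5,1) = 2.
Row 5 already has 2, which forces (5,2) = 4.
Cage k needs two cells with product 2, leaving (1,4) = 2.
Column 5 already has 2, leaving (1,5) = 1.
Column 1 now contains 2, leaving (2,1) = 3.
Column 5 already has 2, so (2,5) = 5.
The 3 cells of cage e must have sum 9; hence (3,2) = 5.
Column 4 now contains 2, so (3,4) = 3.
Cage a needs product 160, which forces (3,5) = 4.
The 3 cells of cage e must have sum 9, which forces (4,2) = 1.
2 is placed in row 4, which forces (4,3) = 3.
3 is placed in column 4, so (5,4) = 1.
Column 5 now contains 1, leaving (5,5) = 3.
Row 1 now contains 1, so (1,2) = 3.
Column 3 already has 3, so (1,3) = 4.
5 is placed in row 2, leaving (2,2) = 2.
3 is placed in row 3, which forces (3,3) = 2.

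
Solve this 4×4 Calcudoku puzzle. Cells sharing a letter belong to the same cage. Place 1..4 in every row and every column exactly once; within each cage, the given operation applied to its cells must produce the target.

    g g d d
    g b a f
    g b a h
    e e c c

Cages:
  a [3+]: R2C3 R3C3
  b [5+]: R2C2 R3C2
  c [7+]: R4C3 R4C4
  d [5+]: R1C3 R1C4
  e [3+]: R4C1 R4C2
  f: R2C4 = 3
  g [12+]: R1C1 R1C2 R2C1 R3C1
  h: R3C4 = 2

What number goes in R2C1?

4

Cage f is given, so R2C4 = 3.
Cage h is given, which forces R3C4 = 2.
Column 4 already has 3; hence R4C4 = 4.
The two cells of cage d must have sum 5, leaving R1C3 = 4.
4 is placed in column 4, so R1C4 = 1.
Cage a's pair has sum 3, leaving R2C3 = 2.
Row 3 already has 2, which forces R3C3 = 1.
4 is placed in row 4, leaving R4C3 = 3.
The 4 cells of cage g must have sum 12, so R1C1 = 2.
Row 1 now contains 4; hence R1C2 = 3.
The 4 cells of cage g must have sum 12, leaving R2C1 = 4.
Cage b needs two cells with sum 5, which forces R2C2 = 1.
The 4 cells of cage g must have sum 12, so R3C1 = 3.
The two cells of cage b must have sum 5, which forces R3C2 = 4.
2 is placed in column 1, which forces R4C1 = 1.
1 is placed in column 2; hence R4C2 = 2.
Filled in: 2 3 4 1 / 4 1 2 3 / 3 4 1 2 / 1 2 3 4.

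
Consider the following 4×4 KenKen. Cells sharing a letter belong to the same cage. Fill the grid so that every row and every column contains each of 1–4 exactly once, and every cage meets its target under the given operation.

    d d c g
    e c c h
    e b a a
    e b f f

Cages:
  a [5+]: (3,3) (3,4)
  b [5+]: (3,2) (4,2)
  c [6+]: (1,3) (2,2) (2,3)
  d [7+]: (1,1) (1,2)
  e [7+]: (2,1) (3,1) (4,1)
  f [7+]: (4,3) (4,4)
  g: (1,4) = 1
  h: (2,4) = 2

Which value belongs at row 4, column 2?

Cage g is given, which forces (1,4) = 1.
H is a freebie, leaving (2,4) = 2.
The 3 cells of cage c must have sum 6, leaving (1,3) = 2.
Column 3 now contains 2, which forces (3,3) = 1.
The 3 cells of cage c must have sum 6; hence (2,2) = 1.
Column 3 already has 1; hence (2,3) = 3.
Cage a needs two cells with sum 5, so (3,4) = 4.
3 is placed in column 3; hence (4,3) = 4.
4 is placed in column 4, which forces (4,4) = 3.
Row 2 already has 1, leaving (2,1) = 4.
4 is placed in row 3; hence (3,1) = 2.
The two cells of cage b must have sum 5, so (3,2) = 3.
The 3 cells of cage e must have sum 7, so (4,1) = 1.
Row 4 now contains 3, which forces (4,2) = 2.
Column 1 now contains 4, leaving (1,1) = 3.
3 is placed in column 2; hence (1,2) = 4.
Completed grid: 3 4 2 1 / 4 1 3 2 / 2 3 1 4 / 1 2 4 3.

2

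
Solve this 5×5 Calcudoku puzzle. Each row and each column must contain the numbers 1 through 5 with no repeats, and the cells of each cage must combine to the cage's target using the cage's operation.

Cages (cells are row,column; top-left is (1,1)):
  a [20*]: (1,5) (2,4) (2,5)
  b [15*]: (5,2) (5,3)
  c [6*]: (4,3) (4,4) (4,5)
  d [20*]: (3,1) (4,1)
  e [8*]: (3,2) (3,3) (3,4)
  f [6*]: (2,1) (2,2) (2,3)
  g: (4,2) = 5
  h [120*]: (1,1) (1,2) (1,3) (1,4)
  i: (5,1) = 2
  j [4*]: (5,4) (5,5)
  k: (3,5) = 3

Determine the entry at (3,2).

Cage k is a single given cell; hence (3,5) = 3.
G is a freebie; hence (4,2) = 5.
Cage i is a single given cell, which forces (5,1) = 2.
Column 2 already has 5, leaving (5,2) = 3.
Row 5 now contains 3, so (5,3) = 5.
Cage d needs two cells with product 20; hence (3,1) = 5.
Row 4 already has 5, which forces (4,1) = 4.
Column 1 now contains 4; hence (1,1) = 3.
Cage h has product 120, which forces (1,4) = 5.
Column 1 now contains 3; hence (2,1) = 1.
1 is placed in row 2; hence (2,2) = 2.
Row 2 now contains 2, so (2,3) = 3.
Row 2 now contains 2, which forces (2,4) = 4.
Row 2 now contains 4, which forces (2,5) = 5.
Column 4 now contains 4, leaving (5,4) = 1.
Row 5 already has 1, leaving (5,5) = 4.
Column 2 now contains 2, leaving (1,2) = 4.
Cage h needs product 120, which forces (1,3) = 2.
The 3 cells of cage a must have product 20; hence (1,5) = 1.
Column 2 already has 4, which forces (3,2) = 1.
Row 3 now contains 1; hence (3,3) = 4.
1 is placed in column 4, which forces (3,4) = 2.
Column 3 already has 2, leaving (4,3) = 1.
Cage c needs product 6, so (4,4) = 3.
Column 5 now contains 1, so (4,5) = 2.
The full grid is 3 4 2 5 1 / 1 2 3 4 5 / 5 1 4 2 3 / 4 5 1 3 2 / 2 3 5 1 4.

1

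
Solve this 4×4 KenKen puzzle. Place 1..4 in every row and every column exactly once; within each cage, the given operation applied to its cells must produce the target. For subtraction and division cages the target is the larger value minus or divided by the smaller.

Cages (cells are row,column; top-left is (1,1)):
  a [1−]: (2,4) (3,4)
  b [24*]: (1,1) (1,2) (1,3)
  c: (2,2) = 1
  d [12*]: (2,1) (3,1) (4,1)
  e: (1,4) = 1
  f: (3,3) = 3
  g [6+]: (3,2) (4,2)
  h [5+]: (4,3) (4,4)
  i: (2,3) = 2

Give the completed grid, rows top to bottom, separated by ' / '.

2 3 4 1 / 4 1 2 3 / 1 4 3 2 / 3 2 1 4

E is a freebie, leaving (1,4) = 1.
Cage c is a single given cell, so (2,2) = 1.
I is a freebie, which forces (2,3) = 2.
F is a freebie, leaving (3,3) = 3.
Column 3 now contains 3; hence (1,3) = 4.
Cage a's pair has difference 1; hence (2,4) = 3.
Cage h needs two cells with sum 5, leaving (4,3) = 1.
Cage h needs two cells with sum 5; hence (4,4) = 4.
3 is placed in row 2, which forces (2,1) = 4.
The 3 cells of cage d must have product 12, which forces (3,1) = 1.
Cage g's pair has sum 6, leaving (3,2) = 4.
Column 4 now contains 4, leaving (3,4) = 2.
4 is placed in row 4, leaving (4,1) = 3.
4 is placed in row 4; hence (4,2) = 2.
Column 1 now contains 3, which forces (1,1) = 2.
Column 2 now contains 2; hence (1,2) = 3.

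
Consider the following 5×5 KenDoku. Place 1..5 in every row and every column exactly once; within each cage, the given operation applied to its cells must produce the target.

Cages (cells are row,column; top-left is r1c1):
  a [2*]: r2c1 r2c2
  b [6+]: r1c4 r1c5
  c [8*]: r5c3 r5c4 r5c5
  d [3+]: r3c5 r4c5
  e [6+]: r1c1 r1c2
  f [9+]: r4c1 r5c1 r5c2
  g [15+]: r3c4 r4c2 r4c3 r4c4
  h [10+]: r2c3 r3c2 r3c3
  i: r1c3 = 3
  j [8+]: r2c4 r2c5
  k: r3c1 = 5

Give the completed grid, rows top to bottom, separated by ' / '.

4 2 3 1 5 / 2 1 4 5 3 / 5 4 2 3 1 / 1 3 5 4 2 / 3 5 1 2 4

Cage i is a single given cell, so r1c3 = 3.
Cage k is given, leaving r3c1 = 5.
Row 2 needs a 4, and only r2c3 is open for it.
Cage h has sum 10, so r3c2 = 4.
Cage h needs sum 10, leaving r3c3 = 2.
Row 3 already has 4; hence r3c4 = 3.
2 is placed in row 3, which forces r3c5 = 1.
4 is placed in column 2; hence r4c2 = 3.
Column 3 already has 2, which forces r4c3 = 5.
1 is placed in column 5, so r4c5 = 2.
Column 3 already has 2, leaving r5c3 = 1.
Column 5 already has 2, which forces r5c5 = 4.
The two cells of cage b must have sum 6; hence r1c4 = 1.
Column 5 already has 4, leaving r1c5 = 5.
3 is placed in column 4, leaving r2c4 = 5.
Cage j's pair has sum 8; hence r2c5 = 3.
2 is placed in row 4, which forces r4c4 = 4.
The 3 cells of cage f must have sum 9, so r5c1 = 3.
Row 5 now contains 4, so r5c4 = 2.
Row 1 now contains 1, which forces r1c1 = 4.
Row 1 already has 5, so r1c2 = 2.
Column 2 already has 2, so r2c2 = 1.
Row 4 already has 4, so r4c1 = 1.
2 is placed in row 5, which forces r5c2 = 5.
Row 2 now contains 1, which forces r2c1 = 2.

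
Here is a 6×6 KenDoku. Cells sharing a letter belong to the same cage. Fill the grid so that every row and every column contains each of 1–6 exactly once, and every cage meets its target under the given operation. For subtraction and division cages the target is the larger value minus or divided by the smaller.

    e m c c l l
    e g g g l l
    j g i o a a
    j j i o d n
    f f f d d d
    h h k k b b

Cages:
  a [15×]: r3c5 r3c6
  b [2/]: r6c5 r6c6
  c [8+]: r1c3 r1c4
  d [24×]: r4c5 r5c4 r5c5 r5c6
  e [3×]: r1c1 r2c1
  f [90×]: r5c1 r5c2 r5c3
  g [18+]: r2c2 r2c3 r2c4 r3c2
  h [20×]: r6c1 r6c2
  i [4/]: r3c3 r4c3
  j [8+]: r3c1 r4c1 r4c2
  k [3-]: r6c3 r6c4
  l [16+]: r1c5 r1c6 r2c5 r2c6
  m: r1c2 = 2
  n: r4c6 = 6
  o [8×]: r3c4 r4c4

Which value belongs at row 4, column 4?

2

M is a freebie, which forces r1c2 = 2.
Cage n is given, leaving r4c6 = 6.
In row 1, 6 can only go at r1c5, so r1c5 = 6.
In row 1, 4 can only go at r1c6, so r1c6 = 4.
The only place for 1 in row 1 is r1c1.
Column 1 now contains 1, so r2c1 = 3.
Cage j needs sum 8, leaving r4c2 = 1.
1 is placed in row 4, which forces r4c3 = 4.
Row 4 now contains 4, leaving r4c4 = 2.
2 is placed in row 4, leaving r4c5 = 3.
Cage j has sum 8; hence r3c1 = 2.
4 is placed in column 3, leaving r3c3 = 1.
Column 4 now contains 2, so r3c4 = 4.
Column 5 already has 3, which forces r3c5 = 5.
Cage a's pair has product 15, which forces r3c6 = 3.
2 is placed in row 4, which forces r4c1 = 5.
Column 1 now contains 5, so r5c1 = 6.
Column 4 now contains 4, which forces r5c4 = 1.
1 is placed in row 5, leaving r5c6 = 2.
Column 1 now contains 5, so r6c1 = 4.
Row 6 already has 4; hence r6c2 = 5.
Column 6 already has 2; hence r6c6 = 1.
The 4 cells of cage g must have sum 18, so r2c2 = 4.
Cage g has sum 18, so r2c3 = 2.
The 4 cells of cage g must have sum 18; hence r2c4 = 6.
Cage l has sum 16, leaving r2c5 = 1.
1 is placed in column 6; hence r2c6 = 5.
Row 3 already has 3; hence r3c2 = 6.
5 is placed in column 2, which forces r5c2 = 3.
Cage f needs product 90, which forces r5c3 = 5.
2 is placed in row 5, so r5c5 = 4.
6 is placed in column 4, leaving r6c4 = 3.
1 is placed in row 6, which forces r6c5 = 2.
5 is placed in column 3, which forces r1c3 = 3.
Column 4 already has 3, which forces r1c4 = 5.
Row 6 already has 3, leaving r6c3 = 6.
Completed grid: 1 2 3 5 6 4 / 3 4 2 6 1 5 / 2 6 1 4 5 3 / 5 1 4 2 3 6 / 6 3 5 1 4 2 / 4 5 6 3 2 1.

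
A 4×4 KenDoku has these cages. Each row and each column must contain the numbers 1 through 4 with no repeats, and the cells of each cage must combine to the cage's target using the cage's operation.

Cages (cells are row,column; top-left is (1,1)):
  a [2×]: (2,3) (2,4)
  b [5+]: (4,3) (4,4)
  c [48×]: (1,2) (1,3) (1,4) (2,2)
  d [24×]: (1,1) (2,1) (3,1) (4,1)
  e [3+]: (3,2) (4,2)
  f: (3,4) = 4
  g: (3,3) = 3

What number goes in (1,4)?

G is a freebie, which forces (3,3) = 3.
F is a freebie, leaving (3,4) = 4.
The only place for 3 in row 2 is (2,1).
The only place for 4 in row 2 is (2,2).
The 4 cells of cage c must have product 48, leaving (1,3) = 4.
Column 3 already has 4, which forces (4,3) = 2.
Column 3 already has 2, which forces (2,3) = 1.
The two cells of cage a must have product 2; hence (2,4) = 2.
Cage e needs two cells with sum 3; hence (3,2) = 2.
The 4 cells of cage d must have product 24, which forces (4,1) = 4.
Row 4 now contains 2, so (4,2) = 1.
The two cells of cage b must have sum 5, leaving (4,4) = 3.
Cage d needs product 24, so (1,1) = 2.
Column 2 already has 1, so (1,2) = 3.
Column 4 already has 3, which forces (1,4) = 1.
Row 3 now contains 2, which forces (3,1) = 1.
Completed grid: 2 3 4 1 / 3 4 1 2 / 1 2 3 4 / 4 1 2 3.

1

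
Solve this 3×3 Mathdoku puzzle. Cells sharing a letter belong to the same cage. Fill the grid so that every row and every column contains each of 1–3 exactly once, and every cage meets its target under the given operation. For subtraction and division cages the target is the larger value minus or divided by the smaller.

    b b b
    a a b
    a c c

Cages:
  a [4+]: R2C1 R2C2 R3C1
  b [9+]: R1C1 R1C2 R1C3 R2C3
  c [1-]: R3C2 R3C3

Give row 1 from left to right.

Cage a needs sum 4; hence R2C1 = 2.
Cage a needs sum 4, leaving R2C2 = 1.
Cage b has sum 9, which forces R2C3 = 3.
The 3 cells of cage a must have sum 4, so R3C1 = 1.
Row 3 already has 1, leaving R3C3 = 2.
1 is placed in column 1; hence R1C1 = 3.
Cage b has sum 9; hence R1C2 = 2.
Column 3 already has 2, so R1C3 = 1.
Row 3 now contains 2, which forces R3C2 = 3.
Completed grid: 3 2 1 / 2 1 3 / 1 3 2.

3 2 1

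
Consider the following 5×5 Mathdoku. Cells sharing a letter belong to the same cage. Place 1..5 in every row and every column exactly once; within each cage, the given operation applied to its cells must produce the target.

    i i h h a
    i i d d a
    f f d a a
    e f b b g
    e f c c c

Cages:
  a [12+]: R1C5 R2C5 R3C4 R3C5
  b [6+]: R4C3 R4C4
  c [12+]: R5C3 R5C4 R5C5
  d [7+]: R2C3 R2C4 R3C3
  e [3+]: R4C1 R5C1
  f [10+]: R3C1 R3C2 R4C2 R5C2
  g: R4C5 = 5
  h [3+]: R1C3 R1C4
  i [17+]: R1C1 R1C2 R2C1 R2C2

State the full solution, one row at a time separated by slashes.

3 5 2 1 4 / 5 4 1 3 2 / 4 2 3 5 1 / 1 3 4 2 5 / 2 1 5 4 3

Cage g is given; hence R4C5 = 5.
The only place for 3 in row 4 is R4C2.
In row 4, 1 can only go at R4C1, so R4C1 = 1.
Column 1 now contains 1; hence R5C1 = 2.
Column 1 now contains 2, leaving R3C1 = 4.
Cage f needs sum 10, so R3C2 = 2.
The 4 cells of cage f must have sum 10; hence R5C2 = 1.
The 4 cells of cage a must have sum 12, leaving R3C4 = 5.
The 4 cells of cage a must have sum 12, leaving R3C5 = 1.
Cage d has sum 7; hence R2C3 = 1.
Cage d has sum 7, which forces R2C4 = 3.
Row 3 already has 1, which forces R3C3 = 3.
Cage c has sum 12; hence R5C3 = 5.
Column 4 already has 3; hence R5C4 = 4.
4 is placed in row 5, so R5C5 = 3.
The 4 cells of cage i must have sum 17, so R1C1 = 3.
Cage i needs sum 17, which forces R1C2 = 5.
Column 3 already has 1; hence R1C3 = 2.
Cage h needs two cells with sum 3; hence R1C4 = 1.
Row 1 already has 2, leaving R1C5 = 4.
Row 2 already has 3, so R2C1 = 5.
Cage i has sum 17, leaving R2C2 = 4.
Column 5 already has 4, which forces R2C5 = 2.
The two cells of cage b must have sum 6; hence R4C3 = 4.
Column 4 already has 4, which forces R4C4 = 2.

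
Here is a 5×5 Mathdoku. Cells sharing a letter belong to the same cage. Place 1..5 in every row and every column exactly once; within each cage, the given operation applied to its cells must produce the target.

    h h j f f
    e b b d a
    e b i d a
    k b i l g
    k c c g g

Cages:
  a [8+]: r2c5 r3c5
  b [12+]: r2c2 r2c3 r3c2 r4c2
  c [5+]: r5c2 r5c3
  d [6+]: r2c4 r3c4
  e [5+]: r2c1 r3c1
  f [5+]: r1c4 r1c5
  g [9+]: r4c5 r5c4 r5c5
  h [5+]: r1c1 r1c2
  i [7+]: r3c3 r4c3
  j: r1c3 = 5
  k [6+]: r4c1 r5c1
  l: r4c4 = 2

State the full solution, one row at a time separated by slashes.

4 1 5 3 2 / 2 4 1 5 3 / 3 2 4 1 5 / 1 5 3 2 4 / 5 3 2 4 1

J is a freebie, which forces r1c3 = 5.
Cage l is a single given cell; hence r4c4 = 2.
The 3 cells of cage g must have sum 9, leaving r4c5 = 4.
Cage i's pair has sum 7, which forces r3c3 = 4.
4 is placed in row 4, leaving r4c3 = 3.
Row 5 needs a 5, and only r5c1 is open for it.
Column 1 already has 5; hence r4c1 = 1.
Row 4 now contains 1, so r4c2 = 5.
The only place for 4 in row 2 is r2c2.
Column 2 already has 4, so r5c2 = 3.
Cage c's pair has sum 5, so r5c3 = 2.
Row 5 now contains 3, so r5c4 = 4.
Row 5 now contains 2, which forces r5c5 = 1.
4 is placed in column 4, which forces r1c4 = 3.
1 is placed in column 5; hence r1c5 = 2.
Column 3 already has 2, leaving r2c3 = 1.
Row 2 now contains 1, so r2c4 = 5.
5 is placed in row 2, so r2c5 = 3.
The 4 cells of cage b must have sum 12; hence r3c2 = 2.
5 is placed in column 4, leaving r3c4 = 1.
3 is placed in column 5, so r3c5 = 5.
Row 1 now contains 3; hence r1c1 = 4.
Row 1 now contains 2, leaving r1c2 = 1.
Row 2 now contains 3; hence r2c1 = 2.
Row 3 now contains 2, which forces r3c1 = 3.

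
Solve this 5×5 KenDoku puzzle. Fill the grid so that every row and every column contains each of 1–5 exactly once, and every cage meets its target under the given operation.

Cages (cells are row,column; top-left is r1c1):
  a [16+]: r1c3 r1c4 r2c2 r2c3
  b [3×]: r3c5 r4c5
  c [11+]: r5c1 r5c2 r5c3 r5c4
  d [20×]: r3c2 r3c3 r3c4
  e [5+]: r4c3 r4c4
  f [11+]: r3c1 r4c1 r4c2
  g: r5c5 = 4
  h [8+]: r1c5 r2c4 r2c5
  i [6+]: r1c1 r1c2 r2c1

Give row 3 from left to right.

Cage g is a single given cell, which forces r5c5 = 4.
The only place for 2 in row 3 is r3c1.
The only place for 3 in row 3 is r3c5.
Column 5 now contains 3, leaving r4c5 = 1.
Cage h has sum 8; hence r2c4 = 1.
The 3 cells of cage i must have sum 6, so r1c1 = 1.
Cage i has sum 6, which forces r1c2 = 2.
Row 1 already has 2, so r1c5 = 5.
Row 2 now contains 1, which forces r2c1 = 3.
Column 5 now contains 5, so r2c5 = 2.
Column 1 already has 3, which forces r5c1 = 5.
Column 1 now contains 5, leaving r4c1 = 4.
Cage f has sum 11, so r4c2 = 5.
Column 2 already has 5; hence r2c2 = 4.
Cage a needs sum 16, so r2c3 = 5.
Column 2 now contains 4, so r3c2 = 1.
1 is placed in row 3, so r3c3 = 4.
Row 3 already has 4, so r3c4 = 5.
Column 2 now contains 1, so r5c2 = 3.
3 is placed in row 5, so r5c4 = 2.
Column 3 now contains 4; hence r1c3 = 3.
Cage a has sum 16, which forces r1c4 = 4.
The two cells of cage e must have sum 5, leaving r4c3 = 2.
Column 4 already has 2, which forces r4c4 = 3.
Row 5 already has 2, leaving r5c3 = 1.
Filled in: 1 2 3 4 5 / 3 4 5 1 2 / 2 1 4 5 3 / 4 5 2 3 1 / 5 3 1 2 4.

2 1 4 5 3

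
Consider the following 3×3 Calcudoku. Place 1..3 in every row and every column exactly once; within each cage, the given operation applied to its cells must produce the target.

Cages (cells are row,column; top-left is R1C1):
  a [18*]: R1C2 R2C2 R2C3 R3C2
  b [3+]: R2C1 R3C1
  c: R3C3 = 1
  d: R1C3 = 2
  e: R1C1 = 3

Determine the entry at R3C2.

3

E is a freebie, which forces R1C1 = 3.
D is a freebie, leaving R1C3 = 2.
Cage a has product 18, which forces R2C3 = 3.
C is a freebie, which forces R3C3 = 1.
Row 1 already has 2, leaving R1C2 = 1.
Cage b's pair has sum 3; hence R2C1 = 1.
The 4 cells of cage a must have product 18, leaving R2C2 = 2.
Row 3 now contains 1, leaving R3C1 = 2.
Cage a needs product 18; hence R3C2 = 3.
The full grid is 3 1 2 / 1 2 3 / 2 3 1.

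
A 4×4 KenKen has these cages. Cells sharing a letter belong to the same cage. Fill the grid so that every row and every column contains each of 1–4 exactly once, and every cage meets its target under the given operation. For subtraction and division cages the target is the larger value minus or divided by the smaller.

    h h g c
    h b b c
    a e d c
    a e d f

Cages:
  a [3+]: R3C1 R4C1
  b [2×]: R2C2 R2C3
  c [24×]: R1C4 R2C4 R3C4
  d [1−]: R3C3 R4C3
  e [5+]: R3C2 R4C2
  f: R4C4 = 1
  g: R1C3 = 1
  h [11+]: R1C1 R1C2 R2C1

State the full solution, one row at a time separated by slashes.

3 4 1 2 / 4 1 2 3 / 1 2 3 4 / 2 3 4 1

Cage h has sum 11, leaving R1C1 = 3.
Cage h has sum 11; hence R1C2 = 4.
G is a freebie, so R1C3 = 1.
4 is placed in row 1, so R1C4 = 2.
Cage h has sum 11, leaving R2C1 = 4.
Column 3 already has 1, leaving R2C3 = 2.
4 is placed in row 2; hence R2C4 = 3.
3 is placed in column 4, which forces R3C4 = 4.
Cage f is given, leaving R4C4 = 1.
Row 2 now contains 2; hence R2C2 = 1.
The two cells of cage a must have sum 3, leaving R3C1 = 1.
Row 3 already has 4, which forces R3C3 = 3.
Row 4 now contains 1, which forces R4C1 = 2.
Row 4 now contains 2, so R4C2 = 3.
The two cells of cage d must have difference 1, so R4C3 = 4.
Row 3 already has 3, leaving R3C2 = 2.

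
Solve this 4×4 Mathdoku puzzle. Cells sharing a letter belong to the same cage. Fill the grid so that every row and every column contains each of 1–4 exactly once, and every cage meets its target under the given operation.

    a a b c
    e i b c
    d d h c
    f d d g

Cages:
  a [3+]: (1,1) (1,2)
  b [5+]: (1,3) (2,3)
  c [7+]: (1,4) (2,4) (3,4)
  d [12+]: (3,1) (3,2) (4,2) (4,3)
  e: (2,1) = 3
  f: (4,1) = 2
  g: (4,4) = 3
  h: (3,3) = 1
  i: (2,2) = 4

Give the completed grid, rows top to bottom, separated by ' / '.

1 2 3 4 / 3 4 2 1 / 4 3 1 2 / 2 1 4 3

E is a freebie, so (2,1) = 3.
Cage i is given, leaving (2,2) = 4.
H is a freebie; hence (3,3) = 1.
Cage f is given, so (4,1) = 2.
Cage g is a single given cell, which forces (4,4) = 3.
Column 1 already has 2, leaving (1,1) = 1.
Cage a needs two cells with sum 3, so (1,2) = 2.
Cage b needs two cells with sum 5, so (1,3) = 3.
2 is placed in row 1, leaving (1,4) = 4.
1 is placed in column 3, which forces (2,3) = 2.
Row 2 already has 2, so (2,4) = 1.
Column 1 already has 2, leaving (3,1) = 4.
Cage d has sum 12; hence (3,2) = 3.
Column 4 now contains 4; hence (3,4) = 2.
Row 4 now contains 3, so (4,2) = 1.
Row 4 now contains 3; hence (4,3) = 4.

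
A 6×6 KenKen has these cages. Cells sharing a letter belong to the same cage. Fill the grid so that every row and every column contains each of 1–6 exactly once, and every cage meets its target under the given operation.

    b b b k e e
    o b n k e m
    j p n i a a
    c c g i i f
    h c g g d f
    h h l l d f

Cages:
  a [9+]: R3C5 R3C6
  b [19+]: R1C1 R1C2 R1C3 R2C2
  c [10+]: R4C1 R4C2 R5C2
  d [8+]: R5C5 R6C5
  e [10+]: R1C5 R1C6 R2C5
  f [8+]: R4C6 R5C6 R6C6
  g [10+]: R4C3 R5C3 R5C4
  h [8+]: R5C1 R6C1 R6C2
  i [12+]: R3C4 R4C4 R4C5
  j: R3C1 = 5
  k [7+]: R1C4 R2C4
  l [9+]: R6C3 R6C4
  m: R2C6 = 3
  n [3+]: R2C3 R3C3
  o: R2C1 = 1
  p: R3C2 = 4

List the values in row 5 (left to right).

4 3 6 1 2 5

O is a freebie, so R2C1 = 1.
Row 2 already has 1; hence R2C3 = 2.
Cage m is given; hence R2C6 = 3.
Cage j is given, so R3C1 = 5.
P is a freebie; hence R3C2 = 4.
Column 3 now contains 2, leaving R3C3 = 1.
4 is placed in row 3, so R3C6 = 6.
Row 3 now contains 6, which forces R3C5 = 3.
Row 3 now contains 3, leaving R3C4 = 2.
Column 4 needs a 5, and only R6C4 is open for it.
Cage l needs two cells with sum 9, leaving R6C3 = 4.
Cage g has sum 10, leaving R5C4 = 1.
Column 4 now contains 1, leaving R1C4 = 3.
Cage k's pair has sum 7, so R2C4 = 4.
Row 2 already has 4, so R2C5 = 5.
4 is placed in column 4; hence R4C4 = 6.
6 is placed in row 4, leaving R4C5 = 4.
Cage e has sum 10, which forces R1C5 = 1.
The 3 cells of cage e must have sum 10, so R1C6 = 4.
Row 2 now contains 5, leaving R2C2 = 6.
6 is placed in row 4, leaving R4C3 = 3.
Cage g has sum 10; hence R5C3 = 6.
Row 5 now contains 6, which forces R5C5 = 2.
Row 5 now contains 2, leaving R5C6 = 5.
Column 5 now contains 2, which forces R6C5 = 6.
The 4 cells of cage b must have sum 19; hence R1C1 = 6.
Cage b has sum 19, which forces R1C2 = 2.
Column 3 now contains 6, so R1C3 = 5.
3 is placed in row 4; hence R4C1 = 2.
Cage c has sum 10, so R4C2 = 5.
2 is placed in row 4, which forces R4C6 = 1.
Row 5 already has 5, so R5C2 = 3.
Column 1 already has 2, leaving R6C1 = 3.
3 is placed in column 2, so R6C2 = 1.
Column 6 now contains 1; hence R6C6 = 2.
Row 5 already has 3, leaving R5C1 = 4.
The full grid is 6 2 5 3 1 4 / 1 6 2 4 5 3 / 5 4 1 2 3 6 / 2 5 3 6 4 1 / 4 3 6 1 2 5 / 3 1 4 5 6 2.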